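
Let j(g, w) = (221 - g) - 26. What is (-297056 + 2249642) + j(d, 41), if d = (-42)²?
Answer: 1951017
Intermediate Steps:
d = 1764
j(g, w) = 195 - g
(-297056 + 2249642) + j(d, 41) = (-297056 + 2249642) + (195 - 1*1764) = 1952586 + (195 - 1764) = 1952586 - 1569 = 1951017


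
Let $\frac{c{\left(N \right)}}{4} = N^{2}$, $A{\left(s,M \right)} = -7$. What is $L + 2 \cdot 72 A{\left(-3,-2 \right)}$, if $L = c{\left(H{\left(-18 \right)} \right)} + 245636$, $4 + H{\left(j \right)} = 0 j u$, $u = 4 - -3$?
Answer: $244692$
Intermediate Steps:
$u = 7$ ($u = 4 + 3 = 7$)
$H{\left(j \right)} = -4$ ($H{\left(j \right)} = -4 + 0 j 7 = -4 + 0 \cdot 7 = -4 + 0 = -4$)
$c{\left(N \right)} = 4 N^{2}$
$L = 245700$ ($L = 4 \left(-4\right)^{2} + 245636 = 4 \cdot 16 + 245636 = 64 + 245636 = 245700$)
$L + 2 \cdot 72 A{\left(-3,-2 \right)} = 245700 + 2 \cdot 72 \left(-7\right) = 245700 + 144 \left(-7\right) = 245700 - 1008 = 244692$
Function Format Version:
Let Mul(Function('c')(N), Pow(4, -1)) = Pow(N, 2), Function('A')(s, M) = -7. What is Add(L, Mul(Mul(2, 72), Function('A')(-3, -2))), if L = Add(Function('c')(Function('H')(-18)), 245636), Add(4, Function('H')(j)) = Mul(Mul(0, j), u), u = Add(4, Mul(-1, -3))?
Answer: 244692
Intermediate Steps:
u = 7 (u = Add(4, 3) = 7)
Function('H')(j) = -4 (Function('H')(j) = Add(-4, Mul(Mul(0, j), 7)) = Add(-4, Mul(0, 7)) = Add(-4, 0) = -4)
Function('c')(N) = Mul(4, Pow(N, 2))
L = 245700 (L = Add(Mul(4, Pow(-4, 2)), 245636) = Add(Mul(4, 16), 245636) = Add(64, 245636) = 245700)
Add(L, Mul(Mul(2, 72), Function('A')(-3, -2))) = Add(245700, Mul(Mul(2, 72), -7)) = Add(245700, Mul(144, -7)) = Add(245700, -1008) = 244692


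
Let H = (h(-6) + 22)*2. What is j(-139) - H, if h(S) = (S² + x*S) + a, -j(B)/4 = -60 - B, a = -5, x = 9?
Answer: -314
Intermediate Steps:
j(B) = 240 + 4*B (j(B) = -4*(-60 - B) = 240 + 4*B)
h(S) = -5 + S² + 9*S (h(S) = (S² + 9*S) - 5 = -5 + S² + 9*S)
H = -2 (H = ((-5 + (-6)² + 9*(-6)) + 22)*2 = ((-5 + 36 - 54) + 22)*2 = (-23 + 22)*2 = -1*2 = -2)
j(-139) - H = (240 + 4*(-139)) - 1*(-2) = (240 - 556) + 2 = -316 + 2 = -314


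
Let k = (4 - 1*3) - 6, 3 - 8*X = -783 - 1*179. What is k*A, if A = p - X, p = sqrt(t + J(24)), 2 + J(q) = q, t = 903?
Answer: 4825/8 - 25*sqrt(37) ≈ 451.06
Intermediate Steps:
J(q) = -2 + q
X = 965/8 (X = 3/8 - (-783 - 1*179)/8 = 3/8 - (-783 - 179)/8 = 3/8 - 1/8*(-962) = 3/8 + 481/4 = 965/8 ≈ 120.63)
p = 5*sqrt(37) (p = sqrt(903 + (-2 + 24)) = sqrt(903 + 22) = sqrt(925) = 5*sqrt(37) ≈ 30.414)
A = -965/8 + 5*sqrt(37) (A = 5*sqrt(37) - 1*965/8 = 5*sqrt(37) - 965/8 = -965/8 + 5*sqrt(37) ≈ -90.211)
k = -5 (k = (4 - 3) - 6 = 1 - 6 = -5)
k*A = -5*(-965/8 + 5*sqrt(37)) = 4825/8 - 25*sqrt(37)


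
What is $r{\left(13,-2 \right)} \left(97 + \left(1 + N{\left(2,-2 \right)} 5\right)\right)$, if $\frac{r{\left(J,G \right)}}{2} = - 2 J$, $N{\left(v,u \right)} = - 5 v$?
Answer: $-2496$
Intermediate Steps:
$r{\left(J,G \right)} = - 4 J$ ($r{\left(J,G \right)} = 2 \left(- 2 J\right) = - 4 J$)
$r{\left(13,-2 \right)} \left(97 + \left(1 + N{\left(2,-2 \right)} 5\right)\right) = \left(-4\right) 13 \left(97 + \left(1 + \left(-5\right) 2 \cdot 5\right)\right) = - 52 \left(97 + \left(1 - 50\right)\right) = - 52 \left(97 - 49\right) = \left(-52\right) 48 = -2496$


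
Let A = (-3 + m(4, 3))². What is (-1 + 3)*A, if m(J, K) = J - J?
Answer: 18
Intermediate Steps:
m(J, K) = 0
A = 9 (A = (-3 + 0)² = (-3)² = 9)
(-1 + 3)*A = (-1 + 3)*9 = 2*9 = 18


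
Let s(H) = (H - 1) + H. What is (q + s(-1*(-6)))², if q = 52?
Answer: 3969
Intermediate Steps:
s(H) = -1 + 2*H (s(H) = (-1 + H) + H = -1 + 2*H)
(q + s(-1*(-6)))² = (52 + (-1 + 2*(-1*(-6))))² = (52 + (-1 + 2*6))² = (52 + (-1 + 12))² = (52 + 11)² = 63² = 3969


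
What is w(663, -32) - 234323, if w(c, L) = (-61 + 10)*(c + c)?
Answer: -301949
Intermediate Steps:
w(c, L) = -102*c
w(663, -32) - 234323 = -102*663 - 234323 = -67626 - 234323 = -301949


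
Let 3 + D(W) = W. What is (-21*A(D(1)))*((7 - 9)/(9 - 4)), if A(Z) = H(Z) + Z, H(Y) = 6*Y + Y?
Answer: -672/5 ≈ -134.40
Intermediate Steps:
H(Y) = 7*Y
D(W) = -3 + W
A(Z) = 8*Z (A(Z) = 7*Z + Z = 8*Z)
(-21*A(D(1)))*((7 - 9)/(9 - 4)) = (-168*(-3 + 1))*((7 - 9)/(9 - 4)) = (-168*(-2))*(-2/5) = (-21*(-16))*(-2*⅕) = 336*(-⅖) = -672/5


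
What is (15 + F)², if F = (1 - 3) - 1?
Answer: 144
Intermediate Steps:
F = -3 (F = -2 - 1 = -3)
(15 + F)² = (15 - 3)² = 12² = 144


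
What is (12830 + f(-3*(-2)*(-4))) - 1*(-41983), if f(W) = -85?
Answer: 54728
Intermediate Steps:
(12830 + f(-3*(-2)*(-4))) - 1*(-41983) = (12830 - 85) - 1*(-41983) = 12745 + 41983 = 54728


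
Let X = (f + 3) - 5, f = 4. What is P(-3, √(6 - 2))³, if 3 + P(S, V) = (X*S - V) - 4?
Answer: -3375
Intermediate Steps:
X = 2 (X = (4 + 3) - 5 = 7 - 5 = 2)
P(S, V) = -7 - V + 2*S (P(S, V) = -3 + ((2*S - V) - 4) = -3 + ((-V + 2*S) - 4) = -3 + (-4 - V + 2*S) = -7 - V + 2*S)
P(-3, √(6 - 2))³ = (-7 - √(6 - 2) + 2*(-3))³ = (-7 - √4 - 6)³ = (-7 - 1*2 - 6)³ = (-7 - 2 - 6)³ = (-15)³ = -3375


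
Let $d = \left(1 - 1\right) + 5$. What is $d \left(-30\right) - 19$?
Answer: $-169$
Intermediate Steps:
$d = 5$ ($d = 0 + 5 = 5$)
$d \left(-30\right) - 19 = 5 \left(-30\right) - 19 = -150 - 19 = -169$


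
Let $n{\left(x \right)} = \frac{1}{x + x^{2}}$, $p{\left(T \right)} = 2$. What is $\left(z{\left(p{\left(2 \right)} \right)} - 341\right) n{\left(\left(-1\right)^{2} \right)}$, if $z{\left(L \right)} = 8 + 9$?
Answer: $-162$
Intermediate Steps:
$z{\left(L \right)} = 17$
$\left(z{\left(p{\left(2 \right)} \right)} - 341\right) n{\left(\left(-1\right)^{2} \right)} = \left(17 - 341\right) \frac{1}{\left(-1\right)^{2} \left(1 + \left(-1\right)^{2}\right)} = - 324 \frac{1}{1 \left(1 + 1\right)} = - 324 \cdot 1 \cdot \frac{1}{2} = \left(-324\right) \frac{1}{2} = -162$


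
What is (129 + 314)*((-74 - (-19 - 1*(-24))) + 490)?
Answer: 182073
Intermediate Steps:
(129 + 314)*((-74 - (-19 - 1*(-24))) + 490) = 443*((-74 - (-19 + 24)) + 490) = 443*((-74 - 1*5) + 490) = 443*((-74 - 5) + 490) = 443*(-79 + 490) = 443*411 = 182073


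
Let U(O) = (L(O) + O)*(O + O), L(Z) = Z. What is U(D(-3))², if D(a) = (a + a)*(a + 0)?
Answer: 1679616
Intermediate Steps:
D(a) = 2*a² (D(a) = (2*a)*a = 2*a²)
U(O) = 4*O² (U(O) = (O + O)*(O + O) = (2*O)*(2*O) = 4*O²)
U(D(-3))² = (4*(2*(-3)²)²)² = (4*(2*9)²)² = (4*18²)² = (4*324)² = 1296² = 1679616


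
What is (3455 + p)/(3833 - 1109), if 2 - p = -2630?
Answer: 2029/908 ≈ 2.2346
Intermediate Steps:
p = 2632 (p = 2 - 1*(-2630) = 2 + 2630 = 2632)
(3455 + p)/(3833 - 1109) = (3455 + 2632)/(3833 - 1109) = 6087/2724 = 6087*(1/2724) = 2029/908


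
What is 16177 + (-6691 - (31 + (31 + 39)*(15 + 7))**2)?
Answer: -2458555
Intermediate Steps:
16177 + (-6691 - (31 + (31 + 39)*(15 + 7))**2) = 16177 + (-6691 - (31 + 70*22)**2) = 16177 + (-6691 - (31 + 1540)**2) = 16177 + (-6691 - 1*1571**2) = 16177 + (-6691 - 1*2468041) = 16177 + (-6691 - 2468041) = 16177 - 2474732 = -2458555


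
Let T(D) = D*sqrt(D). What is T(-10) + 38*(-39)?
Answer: -1482 - 10*I*sqrt(10) ≈ -1482.0 - 31.623*I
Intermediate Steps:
T(D) = D**(3/2)
T(-10) + 38*(-39) = (-10)**(3/2) + 38*(-39) = -10*I*sqrt(10) - 1482 = -1482 - 10*I*sqrt(10)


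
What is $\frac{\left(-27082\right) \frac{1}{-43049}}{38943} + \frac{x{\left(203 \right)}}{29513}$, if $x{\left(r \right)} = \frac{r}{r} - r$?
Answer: $- \frac{337845084748}{49477281550191} \approx -0.0068283$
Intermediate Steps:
$x{\left(r \right)} = 1 - r$
$\frac{\left(-27082\right) \frac{1}{-43049}}{38943} + \frac{x{\left(203 \right)}}{29513} = \frac{\left(-27082\right) \frac{1}{-43049}}{38943} + \frac{1 - 203}{29513} = \left(-27082\right) \left(- \frac{1}{43049}\right) \frac{1}{38943} + \left(1 - 203\right) \frac{1}{29513} = \frac{27082}{43049} \cdot \frac{1}{38943} - \frac{202}{29513} = \frac{27082}{1676457207} - \frac{202}{29513} = - \frac{337845084748}{49477281550191}$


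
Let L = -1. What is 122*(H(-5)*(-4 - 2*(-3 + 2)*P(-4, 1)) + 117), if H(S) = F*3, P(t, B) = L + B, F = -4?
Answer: 20130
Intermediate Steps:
P(t, B) = -1 + B
H(S) = -12 (H(S) = -4*3 = -12)
122*(H(-5)*(-4 - 2*(-3 + 2)*P(-4, 1)) + 117) = 122*(-12*(-4 - 2*(-3 + 2)*(-1 + 1)) + 117) = 122*(-12*(-4 - (-2)*0) + 117) = 122*(-12*(-4 - 2*0) + 117) = 122*(-12*(-4 + 0) + 117) = 122*(-12*(-4) + 117) = 122*(48 + 117) = 122*165 = 20130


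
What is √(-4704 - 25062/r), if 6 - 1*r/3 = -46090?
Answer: I*√624727385378/11524 ≈ 68.587*I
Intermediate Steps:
r = 138288 (r = 18 - 3*(-46090) = 18 + 138270 = 138288)
√(-4704 - 25062/r) = √(-4704 - 25062/138288) = √(-4704 - 25062*1/138288) = √(-4704 - 4177/23048) = √(-108421969/23048) = I*√624727385378/11524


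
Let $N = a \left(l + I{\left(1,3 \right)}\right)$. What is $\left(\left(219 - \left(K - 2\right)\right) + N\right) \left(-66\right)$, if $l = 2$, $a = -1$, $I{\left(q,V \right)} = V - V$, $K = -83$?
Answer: $-19932$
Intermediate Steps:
$I{\left(q,V \right)} = 0$
$N = -2$ ($N = - (2 + 0) = \left(-1\right) 2 = -2$)
$\left(\left(219 - \left(K - 2\right)\right) + N\right) \left(-66\right) = \left(\left(219 - \left(-83 - 2\right)\right) - 2\right) \left(-66\right) = \left(\left(219 - -85\right) - 2\right) \left(-66\right) = \left(\left(219 + 85\right) - 2\right) \left(-66\right) = \left(304 - 2\right) \left(-66\right) = 302 \left(-66\right) = -19932$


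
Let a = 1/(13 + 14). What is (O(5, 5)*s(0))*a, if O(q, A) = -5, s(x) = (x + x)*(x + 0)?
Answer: 0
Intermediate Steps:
s(x) = 2*x² (s(x) = (2*x)*x = 2*x²)
a = 1/27 ≈ 0.037037
(O(5, 5)*s(0))*a = -10*0²*(1/27) = -10*0*(1/27) = -5*0*(1/27) = 0*(1/27) = 0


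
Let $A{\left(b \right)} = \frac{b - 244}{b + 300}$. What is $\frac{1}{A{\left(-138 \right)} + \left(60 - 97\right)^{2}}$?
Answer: $\frac{81}{110698} \approx 0.00073172$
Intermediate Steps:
$A{\left(b \right)} = \frac{-244 + b}{300 + b}$
$\frac{1}{A{\left(-138 \right)} + \left(60 - 97\right)^{2}} = \frac{1}{\frac{-244 - 138}{300 - 138} + \left(60 - 97\right)^{2}} = \frac{1}{\frac{1}{162} \left(-382\right) + \left(-37\right)^{2}} = \frac{1}{\frac{1}{162} \left(-382\right) + 1369} = \frac{1}{- \frac{191}{81} + 1369} = \frac{1}{\frac{110698}{81}} = \frac{81}{110698}$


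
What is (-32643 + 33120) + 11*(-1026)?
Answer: -10809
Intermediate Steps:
(-32643 + 33120) + 11*(-1026) = 477 - 11286 = -10809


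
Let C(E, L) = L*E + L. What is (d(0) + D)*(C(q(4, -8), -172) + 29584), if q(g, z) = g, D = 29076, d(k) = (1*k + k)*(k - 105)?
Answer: 835179024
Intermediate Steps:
d(k) = 2*k*(-105 + k) (d(k) = (k + k)*(-105 + k) = (2*k)*(-105 + k) = 2*k*(-105 + k))
C(E, L) = L + E*L (C(E, L) = E*L + L = L + E*L)
(d(0) + D)*(C(q(4, -8), -172) + 29584) = (2*0*(-105 + 0) + 29076)*(-172*(1 + 4) + 29584) = (2*0*(-105) + 29076)*(-172*5 + 29584) = (0 + 29076)*(-860 + 29584) = 29076*28724 = 835179024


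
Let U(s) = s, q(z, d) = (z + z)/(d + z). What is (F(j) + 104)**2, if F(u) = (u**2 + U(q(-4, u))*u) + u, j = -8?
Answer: 215296/9 ≈ 23922.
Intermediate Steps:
q(z, d) = 2*z/(d + z) (q(z, d) = (2*z)/(d + z) = 2*z/(d + z))
F(u) = u + u**2 - 8*u/(-4 + u) (F(u) = (u**2 + (2*(-4)/(u - 4))*u) + u = (u**2 + (2*(-4)/(-4 + u))*u) + u = (u**2 + (-8/(-4 + u))*u) + u = (u**2 - 8*u/(-4 + u)) + u = u + u**2 - 8*u/(-4 + u))
(F(j) + 104)**2 = (-8*(-8 + (1 - 8)*(-4 - 8))/(-4 - 8) + 104)**2 = (-8*(-8 - 7*(-12))/(-12) + 104)**2 = (-8*(-1/12)*(-8 + 84) + 104)**2 = (-8*(-1/12)*76 + 104)**2 = (152/3 + 104)**2 = (464/3)**2 = 215296/9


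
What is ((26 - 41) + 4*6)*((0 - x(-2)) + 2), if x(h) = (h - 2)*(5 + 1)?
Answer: 234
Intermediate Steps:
x(h) = -12 + 6*h (x(h) = (-2 + h)*6 = -12 + 6*h)
((26 - 41) + 4*6)*((0 - x(-2)) + 2) = ((26 - 41) + 4*6)*((0 - (-12 + 6*(-2))) + 2) = (-15 + 24)*((0 - (-12 - 12)) + 2) = 9*((0 - 1*(-24)) + 2) = 9*((0 + 24) + 2) = 9*(24 + 2) = 9*26 = 234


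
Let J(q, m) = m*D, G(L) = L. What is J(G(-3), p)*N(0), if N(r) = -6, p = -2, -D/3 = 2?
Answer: -72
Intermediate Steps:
D = -6 (D = -3*2 = -6)
J(q, m) = -6*m (J(q, m) = m*(-6) = -6*m)
J(G(-3), p)*N(0) = -6*(-2)*(-6) = 12*(-6) = -72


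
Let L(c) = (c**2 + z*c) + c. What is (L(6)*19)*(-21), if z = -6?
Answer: -2394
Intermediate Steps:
L(c) = c**2 - 5*c (L(c) = (c**2 - 6*c) + c = c**2 - 5*c)
(L(6)*19)*(-21) = ((6*(-5 + 6))*19)*(-21) = ((6*1)*19)*(-21) = (6*19)*(-21) = 114*(-21) = -2394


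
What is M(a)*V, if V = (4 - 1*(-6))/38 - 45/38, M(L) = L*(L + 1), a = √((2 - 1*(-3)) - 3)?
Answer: -35/19 - 35*√2/38 ≈ -3.1447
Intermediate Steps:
a = √2 (a = √((2 + 3) - 3) = √(5 - 3) = √2 ≈ 1.4142)
M(L) = L*(1 + L)
V = -35/38 (V = (4 + 6)*(1/38) - 45*1/38 = 10*(1/38) - 45/38 = 5/19 - 45/38 = -35/38 ≈ -0.92105)
M(a)*V = (√2*(1 + √2))*(-35/38) = -35*√2*(1 + √2)/38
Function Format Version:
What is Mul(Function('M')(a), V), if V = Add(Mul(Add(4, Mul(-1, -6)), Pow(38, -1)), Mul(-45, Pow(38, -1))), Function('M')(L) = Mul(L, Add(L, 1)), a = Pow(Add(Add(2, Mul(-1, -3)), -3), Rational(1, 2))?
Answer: Add(Rational(-35, 19), Mul(Rational(-35, 38), Pow(2, Rational(1, 2)))) ≈ -3.1447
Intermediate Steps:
a = Pow(2, Rational(1, 2)) (a = Pow(Add(Add(2, 3), -3), Rational(1, 2)) = Pow(Add(5, -3), Rational(1, 2)) = Pow(2, Rational(1, 2)) ≈ 1.4142)
Function('M')(L) = Mul(L, Add(1, L))
V = Rational(-35, 38) (V = Add(Mul(Add(4, 6), Rational(1, 38)), Mul(-45, Rational(1, 38))) = Add(Mul(10, Rational(1, 38)), Rational(-45, 38)) = Add(Rational(5, 19), Rational(-45, 38)) = Rational(-35, 38) ≈ -0.92105)
Mul(Function('M')(a), V) = Mul(Mul(Pow(2, Rational(1, 2)), Add(1, Pow(2, Rational(1, 2)))), Rational(-35, 38)) = Mul(Rational(-35, 38), Pow(2, Rational(1, 2)), Add(1, Pow(2, Rational(1, 2))))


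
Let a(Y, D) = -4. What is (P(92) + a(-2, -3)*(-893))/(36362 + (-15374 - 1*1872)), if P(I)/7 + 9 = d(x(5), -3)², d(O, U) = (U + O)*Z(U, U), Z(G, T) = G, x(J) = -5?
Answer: 7541/19116 ≈ 0.39449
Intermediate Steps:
d(O, U) = U*(O + U) (d(O, U) = (U + O)*U = (O + U)*U = U*(O + U))
P(I) = 3969 (P(I) = -63 + 7*(-3*(-5 - 3))² = -63 + 7*(-3*(-8))² = -63 + 7*24² = -63 + 7*576 = -63 + 4032 = 3969)
(P(92) + a(-2, -3)*(-893))/(36362 + (-15374 - 1*1872)) = (3969 - 4*(-893))/(36362 + (-15374 - 1*1872)) = (3969 + 3572)/(36362 + (-15374 - 1872)) = 7541/(36362 - 17246) = 7541/19116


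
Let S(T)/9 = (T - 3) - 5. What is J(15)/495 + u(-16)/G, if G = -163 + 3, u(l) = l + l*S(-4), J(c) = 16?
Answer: -10561/990 ≈ -10.668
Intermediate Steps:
S(T) = -72 + 9*T (S(T) = 9*((T - 3) - 5) = 9*((-3 + T) - 5) = 9*(-8 + T) = -72 + 9*T)
u(l) = -107*l (u(l) = l + l*(-72 + 9*(-4)) = l + l*(-72 - 36) = l + l*(-108) = l - 108*l = -107*l)
G = -160
J(15)/495 + u(-16)/G = 16/495 - 107*(-16)/(-160) = 16*(1/495) + 1712*(-1/160) = 16/495 - 107/10 = -10561/990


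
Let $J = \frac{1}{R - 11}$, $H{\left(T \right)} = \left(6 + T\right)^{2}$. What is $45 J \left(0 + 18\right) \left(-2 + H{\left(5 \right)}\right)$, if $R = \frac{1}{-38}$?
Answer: $- \frac{3662820}{419} \approx -8741.8$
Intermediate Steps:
$R = - \frac{1}{38} \approx -0.026316$
$J = - \frac{38}{419}$ ($J = \frac{1}{- \frac{1}{38} - 11} = \frac{1}{- \frac{419}{38}} = - \frac{38}{419} \approx -0.090692$)
$45 J \left(0 + 18\right) \left(-2 + H{\left(5 \right)}\right) = 45 \left(- \frac{38}{419}\right) \left(0 + 18\right) \left(-2 + \left(6 + 5\right)^{2}\right) = - \frac{1710 \cdot 18 \left(-2 + 11^{2}\right)}{419} = - \frac{1710 \cdot 18 \left(-2 + 121\right)}{419} = - \frac{1710 \cdot 18 \cdot 119}{419} = \left(- \frac{1710}{419}\right) 2142 = - \frac{3662820}{419}$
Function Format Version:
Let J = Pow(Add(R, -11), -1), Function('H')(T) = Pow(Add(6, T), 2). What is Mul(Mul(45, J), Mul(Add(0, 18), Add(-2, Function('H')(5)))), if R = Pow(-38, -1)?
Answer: Rational(-3662820, 419) ≈ -8741.8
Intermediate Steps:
R = Rational(-1, 38) ≈ -0.026316
J = Rational(-38, 419) (J = Pow(Add(Rational(-1, 38), -11), -1) = Pow(Rational(-419, 38), -1) = Rational(-38, 419) ≈ -0.090692)
Mul(Mul(45, J), Mul(Add(0, 18), Add(-2, Function('H')(5)))) = Mul(Mul(45, Rational(-38, 419)), Mul(Add(0, 18), Add(-2, Pow(Add(6, 5), 2)))) = Mul(Rational(-1710, 419), Mul(18, Add(-2, Pow(11, 2)))) = Mul(Rational(-1710, 419), Mul(18, Add(-2, 121))) = Mul(Rational(-1710, 419), Mul(18, 119)) = Mul(Rational(-1710, 419), 2142) = Rational(-3662820, 419)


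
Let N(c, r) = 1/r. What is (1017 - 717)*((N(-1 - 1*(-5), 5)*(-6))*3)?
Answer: -1080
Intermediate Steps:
(1017 - 717)*((N(-1 - 1*(-5), 5)*(-6))*3) = (1017 - 717)*((-6/5)*3) = 300*(((1/5)*(-6))*3) = 300*(-6/5*3) = 300*(-18/5) = -1080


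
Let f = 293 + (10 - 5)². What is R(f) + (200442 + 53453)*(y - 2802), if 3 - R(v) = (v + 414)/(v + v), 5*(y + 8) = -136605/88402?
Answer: -3343075539501939/4685306 ≈ -7.1352e+8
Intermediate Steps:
y = -734537/88402 (y = -8 + (-136605/88402)/5 = -8 + (-136605*1/88402)/5 = -8 + (⅕)*(-136605/88402) = -8 - 27321/88402 = -734537/88402 ≈ -8.3091)
f = 318 (f = 293 + 5² = 293 + 25 = 318)
R(v) = 3 - (414 + v)/(2*v) (R(v) = 3 - (v + 414)/(v + v) = 3 - (414 + v)/(2*v))
R(f) + (200442 + 53453)*(y - 2802) = (5/2 - 207/318) + (200442 + 53453)*(-734537/88402 - 2802) = (5/2 - 207*1/318) + 253895*(-248436941/88402) = (5/2 - 69/106) - 63076897135195/88402 = 98/53 - 63076897135195/88402 = -3343075539501939/4685306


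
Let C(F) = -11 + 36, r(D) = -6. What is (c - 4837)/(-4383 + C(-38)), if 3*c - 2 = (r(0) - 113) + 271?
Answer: 14357/13074 ≈ 1.0981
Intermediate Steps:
C(F) = 25
c = 154/3 (c = ⅔ + ((-6 - 113) + 271)/3 = ⅔ + (-119 + 271)/3 = ⅔ + (⅓)*152 = ⅔ + 152/3 = 154/3 ≈ 51.333)
(c - 4837)/(-4383 + C(-38)) = (154/3 - 4837)/(-4383 + 25) = -14357/3/(-4358) = -14357/3*(-1/4358) = 14357/13074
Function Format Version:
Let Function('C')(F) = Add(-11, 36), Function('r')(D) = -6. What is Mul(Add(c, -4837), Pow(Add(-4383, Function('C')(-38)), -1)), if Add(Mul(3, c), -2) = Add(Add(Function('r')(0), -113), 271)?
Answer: Rational(14357, 13074) ≈ 1.0981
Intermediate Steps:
Function('C')(F) = 25
c = Rational(154, 3) (c = Add(Rational(2, 3), Mul(Rational(1, 3), Add(Add(-6, -113), 271))) = Add(Rational(2, 3), Mul(Rational(1, 3), Add(-119, 271))) = Add(Rational(2, 3), Mul(Rational(1, 3), 152)) = Add(Rational(2, 3), Rational(152, 3)) = Rational(154, 3) ≈ 51.333)
Mul(Add(c, -4837), Pow(Add(-4383, Function('C')(-38)), -1)) = Mul(Add(Rational(154, 3), -4837), Pow(Add(-4383, 25), -1)) = Mul(Rational(-14357, 3), Pow(-4358, -1)) = Mul(Rational(-14357, 3), Rational(-1, 4358)) = Rational(14357, 13074)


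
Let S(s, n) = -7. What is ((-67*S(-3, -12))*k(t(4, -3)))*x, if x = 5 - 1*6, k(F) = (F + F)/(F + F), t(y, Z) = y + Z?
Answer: -469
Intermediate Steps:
t(y, Z) = Z + y
k(F) = 1 (k(F) = (2*F)/((2*F)) = (2*F)*(1/(2*F)) = 1)
x = -1 (x = 5 - 6 = -1)
((-67*S(-3, -12))*k(t(4, -3)))*x = (-67*(-7)*1)*(-1) = (469*1)*(-1) = 469*(-1) = -469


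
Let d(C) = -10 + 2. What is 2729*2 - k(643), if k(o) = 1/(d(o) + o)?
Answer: 3465829/635 ≈ 5458.0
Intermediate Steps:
d(C) = -8
k(o) = 1/(-8 + o)
2729*2 - k(643) = 2729*2 - 1/(-8 + 643) = 5458 - 1/635 = 3465829/635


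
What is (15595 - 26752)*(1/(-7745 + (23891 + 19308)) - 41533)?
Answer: 5476268338339/11818 ≈ 4.6338e+8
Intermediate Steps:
(15595 - 26752)*(1/(-7745 + (23891 + 19308)) - 41533) = -11157*(1/(-7745 + 43199) - 41533) = -11157*(1/35454 - 41533) = -11157*(-1472510981/35454) = 5476268338339/11818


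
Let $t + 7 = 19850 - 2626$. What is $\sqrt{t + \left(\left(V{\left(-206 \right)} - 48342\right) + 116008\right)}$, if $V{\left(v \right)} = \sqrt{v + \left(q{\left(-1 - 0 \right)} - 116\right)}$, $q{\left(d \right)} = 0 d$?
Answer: $\sqrt{84883 + i \sqrt{322}} \approx 291.35 + 0.031 i$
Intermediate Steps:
$q{\left(d \right)} = 0$
$V{\left(v \right)} = \sqrt{-116 + v}$ ($V{\left(v \right)} = \sqrt{v + \left(0 - 116\right)} = \sqrt{v - 116} = \sqrt{-116 + v}$)
$t = 17217$ ($t = -7 + \left(19850 - 2626\right) = -7 + 17224 = 17217$)
$\sqrt{t + \left(\left(V{\left(-206 \right)} - 48342\right) + 116008\right)} = \sqrt{17217 + \left(\left(\sqrt{-116 - 206} - 48342\right) + 116008\right)} = \sqrt{17217 + \left(\left(\sqrt{-322} - 48342\right) + 116008\right)} = \sqrt{17217 + \left(\left(i \sqrt{322} - 48342\right) + 116008\right)} = \sqrt{17217 + \left(\left(-48342 + i \sqrt{322}\right) + 116008\right)} = \sqrt{17217 + \left(67666 + i \sqrt{322}\right)} = \sqrt{84883 + i \sqrt{322}}$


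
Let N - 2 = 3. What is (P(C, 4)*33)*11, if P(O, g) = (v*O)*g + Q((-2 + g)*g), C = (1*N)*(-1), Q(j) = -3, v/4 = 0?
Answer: -1089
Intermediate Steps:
v = 0 (v = 4*0 = 0)
N = 5 (N = 2 + 3 = 5)
C = -5 (C = (1*5)*(-1) = 5*(-1) = -5)
P(O, g) = -3 (P(O, g) = (0*O)*g - 3 = 0*g - 3 = 0 - 3 = -3)
(P(C, 4)*33)*11 = -3*33*11 = -99*11 = -1089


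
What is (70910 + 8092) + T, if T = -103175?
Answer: -24173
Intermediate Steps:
(70910 + 8092) + T = (70910 + 8092) - 103175 = 79002 - 103175 = -24173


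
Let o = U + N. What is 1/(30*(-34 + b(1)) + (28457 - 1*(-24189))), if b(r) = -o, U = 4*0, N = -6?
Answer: 1/51806 ≈ 1.9303e-5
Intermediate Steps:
U = 0
o = -6 (o = 0 - 6 = -6)
b(r) = 6 (b(r) = -1*(-6) = 6)
1/(30*(-34 + b(1)) + (28457 - 1*(-24189))) = 1/(30*(-34 + 6) + (28457 - 1*(-24189))) = 1/(30*(-28) + (28457 + 24189)) = 1/(-840 + 52646) = 1/51806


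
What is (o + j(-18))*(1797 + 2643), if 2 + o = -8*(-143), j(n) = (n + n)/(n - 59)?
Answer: 390586800/77 ≈ 5.0726e+6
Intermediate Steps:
j(n) = 2*n/(-59 + n) (j(n) = (2*n)/(-59 + n) = 2*n/(-59 + n))
o = 1142 (o = -2 - 8*(-143) = -2 + 1144 = 1142)
(o + j(-18))*(1797 + 2643) = (1142 + 2*(-18)/(-59 - 18))*(1797 + 2643) = (1142 + 2*(-18)/(-77))*4440 = (1142 + 2*(-18)*(-1/77))*4440 = (1142 + 36/77)*4440 = (87970/77)*4440 = 390586800/77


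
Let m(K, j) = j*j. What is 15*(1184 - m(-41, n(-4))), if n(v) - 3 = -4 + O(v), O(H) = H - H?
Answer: 17745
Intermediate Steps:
O(H) = 0
n(v) = -1 (n(v) = 3 + (-4 + 0) = 3 - 4 = -1)
m(K, j) = j²
15*(1184 - m(-41, n(-4))) = 15*(1184 - 1*(-1)²) = 15*(1184 - 1*1) = 15*(1184 - 1) = 15*1183 = 17745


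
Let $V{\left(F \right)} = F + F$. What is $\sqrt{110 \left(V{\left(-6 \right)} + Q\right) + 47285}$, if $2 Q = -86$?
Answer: $\sqrt{41235} \approx 203.06$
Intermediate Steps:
$Q = -43$ ($Q = \frac{1}{2} \left(-86\right) = -43$)
$V{\left(F \right)} = 2 F$
$\sqrt{110 \left(V{\left(-6 \right)} + Q\right) + 47285} = \sqrt{110 \left(2 \left(-6\right) - 43\right) + 47285} = \sqrt{110 \left(-12 - 43\right) + 47285} = \sqrt{110 \left(-55\right) + 47285} = \sqrt{-6050 + 47285} = \sqrt{41235}$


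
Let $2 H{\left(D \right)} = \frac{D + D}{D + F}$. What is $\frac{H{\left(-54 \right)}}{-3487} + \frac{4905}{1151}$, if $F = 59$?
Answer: $\frac{85580829}{20067685} \approx 4.2646$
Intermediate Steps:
$H{\left(D \right)} = \frac{D}{59 + D}$ ($H{\left(D \right)} = \frac{\left(D + D\right) \frac{1}{D + 59}}{2} = \frac{2 D \frac{1}{59 + D}}{2} = \frac{D}{59 + D}$)
$\frac{H{\left(-54 \right)}}{-3487} + \frac{4905}{1151} = \frac{\left(-54\right) \frac{1}{59 - 54}}{-3487} + \frac{4905}{1151} = - \frac{54}{5} \left(- \frac{1}{3487}\right) + 4905 \cdot \frac{1}{1151} = \left(-54\right) \frac{1}{5} \left(- \frac{1}{3487}\right) + \frac{4905}{1151} = \left(- \frac{54}{5}\right) \left(- \frac{1}{3487}\right) + \frac{4905}{1151} = \frac{54}{17435} + \frac{4905}{1151} = \frac{85580829}{20067685}$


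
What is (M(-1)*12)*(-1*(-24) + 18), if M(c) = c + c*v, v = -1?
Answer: 0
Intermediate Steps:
M(c) = 0 (M(c) = c + c*(-1) = c - c = 0)
(M(-1)*12)*(-1*(-24) + 18) = (0*12)*(-1*(-24) + 18) = 0*(24 + 18) = 0*42 = 0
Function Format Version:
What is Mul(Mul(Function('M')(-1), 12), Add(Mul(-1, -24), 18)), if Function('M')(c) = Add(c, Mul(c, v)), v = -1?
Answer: 0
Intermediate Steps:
Function('M')(c) = 0 (Function('M')(c) = Add(c, Mul(c, -1)) = Add(c, Mul(-1, c)) = 0)
Mul(Mul(Function('M')(-1), 12), Add(Mul(-1, -24), 18)) = Mul(Mul(0, 12), Add(Mul(-1, -24), 18)) = Mul(0, Add(24, 18)) = Mul(0, 42) = 0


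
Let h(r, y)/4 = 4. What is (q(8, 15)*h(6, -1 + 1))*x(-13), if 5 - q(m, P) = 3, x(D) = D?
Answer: -416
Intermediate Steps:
h(r, y) = 16 (h(r, y) = 4*4 = 16)
q(m, P) = 2 (q(m, P) = 5 - 1*3 = 5 - 3 = 2)
(q(8, 15)*h(6, -1 + 1))*x(-13) = (2*16)*(-13) = 32*(-13) = -416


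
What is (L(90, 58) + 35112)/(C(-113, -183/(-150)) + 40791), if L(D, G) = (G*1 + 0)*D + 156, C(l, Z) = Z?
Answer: 289200/291373 ≈ 0.99254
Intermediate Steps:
L(D, G) = 156 + D*G (L(D, G) = (G + 0)*D + 156 = G*D + 156 = D*G + 156 = 156 + D*G)
(L(90, 58) + 35112)/(C(-113, -183/(-150)) + 40791) = ((156 + 90*58) + 35112)/(-183/(-150) + 40791) = ((156 + 5220) + 35112)/(-183*(-1/150) + 40791) = (5376 + 35112)/(61/50 + 40791) = 40488/(2039611/50) = 40488*(50/2039611) = 289200/291373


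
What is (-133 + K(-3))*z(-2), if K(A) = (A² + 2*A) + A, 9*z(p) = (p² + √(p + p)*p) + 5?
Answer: -133 + 532*I/9 ≈ -133.0 + 59.111*I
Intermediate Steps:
z(p) = 5/9 + p²/9 + √2*p^(3/2)/9 (z(p) = ((p² + √(p + p)*p) + 5)/9 = ((p² + √(2*p)*p) + 5)/9 = ((p² + (√2*√p)*p) + 5)/9 = ((p² + √2*p^(3/2)) + 5)/9 = (5 + p² + √2*p^(3/2))/9 = 5/9 + p²/9 + √2*p^(3/2)/9)
K(A) = A² + 3*A
(-133 + K(-3))*z(-2) = (-133 - 3*(3 - 3))*(5/9 + (⅑)*(-2)² + √2*(-2)^(3/2)/9) = (-133 - 3*0)*(5/9 + (⅑)*4 + √2*(-2*I*√2)/9) = (-133 + 0)*(5/9 + 4/9 - 4*I/9) = -133*(1 - 4*I/9) = -133 + 532*I/9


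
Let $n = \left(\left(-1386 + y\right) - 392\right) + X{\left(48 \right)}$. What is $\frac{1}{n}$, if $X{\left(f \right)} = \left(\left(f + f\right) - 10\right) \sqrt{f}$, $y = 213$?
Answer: $- \frac{1565}{2094217} - \frac{344 \sqrt{3}}{2094217} \approx -0.0010318$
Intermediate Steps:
$X{\left(f \right)} = \sqrt{f} \left(-10 + 2 f\right)$ ($X{\left(f \right)} = \left(2 f - 10\right) \sqrt{f} = \left(-10 + 2 f\right) \sqrt{f} = \sqrt{f} \left(-10 + 2 f\right)$)
$n = -1565 + 344 \sqrt{3}$ ($n = \left(\left(-1386 + 213\right) - 392\right) + 2 \sqrt{48} \left(-5 + 48\right) = \left(-1173 - 392\right) + 2 \cdot 4 \sqrt{3} \cdot 43 = -1565 + 344 \sqrt{3} \approx -969.17$)
$\frac{1}{n} = \frac{1}{-1565 + 344 \sqrt{3}}$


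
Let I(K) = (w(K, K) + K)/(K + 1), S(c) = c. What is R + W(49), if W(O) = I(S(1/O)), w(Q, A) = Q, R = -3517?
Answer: -87924/25 ≈ -3517.0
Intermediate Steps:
I(K) = 2*K/(1 + K) (I(K) = (K + K)/(K + 1) = (2*K)/(1 + K) = 2*K/(1 + K))
W(O) = 2/(O*(1 + 1/O))
R + W(49) = -3517 + 2/(1 + 49) = -3517 + 2/50 = -3517 + 2*(1/50) = -3517 + 1/25 = -87924/25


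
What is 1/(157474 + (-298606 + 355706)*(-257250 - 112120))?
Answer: -1/21090869526 ≈ -4.7414e-11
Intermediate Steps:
1/(157474 + (-298606 + 355706)*(-257250 - 112120)) = 1/(157474 + 57100*(-369370)) = 1/(157474 - 21091027000) = 1/(-21090869526) = -1/21090869526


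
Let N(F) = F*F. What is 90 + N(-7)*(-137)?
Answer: -6623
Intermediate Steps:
N(F) = F²
90 + N(-7)*(-137) = 90 + (-7)²*(-137) = 90 + 49*(-137) = 90 - 6713 = -6623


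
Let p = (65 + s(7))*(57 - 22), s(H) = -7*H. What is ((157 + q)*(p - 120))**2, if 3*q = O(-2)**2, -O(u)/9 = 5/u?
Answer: 20543488900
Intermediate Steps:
p = 560 (p = (65 - 7*7)*(57 - 22) = (65 - 49)*35 = 16*35 = 560)
O(u) = -45/u
q = 675/4 (q = (-45/(-2))**2/3 = (-45*(-1/2))**2/3 = (45/2)**2/3 = (1/3)*(2025/4) = 675/4 ≈ 168.75)
((157 + q)*(p - 120))**2 = ((157 + 675/4)*(560 - 120))**2 = ((1303/4)*440)**2 = 143330**2 = 20543488900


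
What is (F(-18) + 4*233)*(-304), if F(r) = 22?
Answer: -290016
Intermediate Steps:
(F(-18) + 4*233)*(-304) = (22 + 4*233)*(-304) = (22 + 932)*(-304) = 954*(-304) = -290016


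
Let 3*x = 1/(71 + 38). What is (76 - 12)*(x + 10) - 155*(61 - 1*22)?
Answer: -1767371/327 ≈ -5404.8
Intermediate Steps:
x = 1/327 (x = 1/(3*(71 + 38)) = (1/3)/109 = (1/3)*(1/109) = 1/327 ≈ 0.0030581)
(76 - 12)*(x + 10) - 155*(61 - 1*22) = (76 - 12)*(1/327 + 10) - 155*(61 - 1*22) = 64*(3271/327) - 155*(61 - 22) = 209344/327 - 155*39 = 209344/327 - 6045 = -1767371/327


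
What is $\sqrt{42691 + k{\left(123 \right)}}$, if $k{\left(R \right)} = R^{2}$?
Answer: $14 \sqrt{295} \approx 240.46$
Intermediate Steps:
$\sqrt{42691 + k{\left(123 \right)}} = \sqrt{42691 + 123^{2}} = \sqrt{42691 + 15129} = \sqrt{57820} = 14 \sqrt{295}$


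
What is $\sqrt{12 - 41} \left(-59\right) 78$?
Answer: $- 4602 i \sqrt{29} \approx - 24783.0 i$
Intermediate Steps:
$\sqrt{12 - 41} \left(-59\right) 78 = \sqrt{-29} \left(-59\right) 78 = i \sqrt{29} \left(-59\right) 78 = - 59 i \sqrt{29} \cdot 78 = - 4602 i \sqrt{29}$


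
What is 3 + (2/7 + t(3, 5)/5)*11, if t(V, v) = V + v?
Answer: 831/35 ≈ 23.743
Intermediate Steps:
3 + (2/7 + t(3, 5)/5)*11 = 3 + (2/7 + (3 + 5)/5)*11 = 3 + (2*(⅐) + 8*(⅕))*11 = 3 + (2/7 + 8/5)*11 = 3 + (66/35)*11 = 3 + 726/35 = 831/35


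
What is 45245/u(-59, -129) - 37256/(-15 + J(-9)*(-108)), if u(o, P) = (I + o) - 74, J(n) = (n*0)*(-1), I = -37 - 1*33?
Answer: 6884293/3045 ≈ 2260.9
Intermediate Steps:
I = -70 (I = -37 - 33 = -70)
J(n) = 0 (J(n) = 0*(-1) = 0)
u(o, P) = -144 + o (u(o, P) = (-70 + o) - 74 = -144 + o)
45245/u(-59, -129) - 37256/(-15 + J(-9)*(-108)) = 45245/(-144 - 59) - 37256/(-15 + 0*(-108)) = 45245/(-203) - 37256/(-15 + 0) = 45245*(-1/203) - 37256/(-15) = -45245/203 - 37256*(-1/15) = -45245/203 + 37256/15 = 6884293/3045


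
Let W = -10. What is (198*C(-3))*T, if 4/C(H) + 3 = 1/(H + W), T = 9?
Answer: -11583/5 ≈ -2316.6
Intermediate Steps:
C(H) = 4/(-3 + 1/(-10 + H)) (C(H) = 4/(-3 + 1/(H - 10)) = 4/(-3 + 1/(-10 + H)))
(198*C(-3))*T = (198*(4*(10 - 1*(-3))/(-31 + 3*(-3))))*9 = (198*(4*(10 + 3)/(-31 - 9)))*9 = (198*(4*13/(-40)))*9 = (198*(4*(-1/40)*13))*9 = (198*(-13/10))*9 = -1287/5*9 = -11583/5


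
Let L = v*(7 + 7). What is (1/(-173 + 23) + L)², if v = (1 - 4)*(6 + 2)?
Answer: 2540260801/22500 ≈ 1.1290e+5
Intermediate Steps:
v = -24 (v = -3*8 = -24)
L = -336 (L = -24*(7 + 7) = -24*14 = -336)
(1/(-173 + 23) + L)² = (1/(-173 + 23) - 336)² = (1/(-150) - 336)² = (-1/150 - 336)² = (-50401/150)² = 2540260801/22500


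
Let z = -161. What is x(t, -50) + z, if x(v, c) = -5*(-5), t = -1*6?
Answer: -136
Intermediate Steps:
t = -6
x(v, c) = 25
x(t, -50) + z = 25 - 161 = -136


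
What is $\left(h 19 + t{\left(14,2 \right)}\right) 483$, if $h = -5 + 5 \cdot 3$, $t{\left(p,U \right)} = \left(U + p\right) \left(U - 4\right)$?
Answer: $76314$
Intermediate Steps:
$t{\left(p,U \right)} = \left(-4 + U\right) \left(U + p\right)$ ($t{\left(p,U \right)} = \left(U + p\right) \left(-4 + U\right) = \left(-4 + U\right) \left(U + p\right)$)
$h = 10$ ($h = -5 + 15 = 10$)
$\left(h 19 + t{\left(14,2 \right)}\right) 483 = \left(10 \cdot 19 + \left(2^{2} - 8 - 56 + 2 \cdot 14\right)\right) 483 = \left(190 + \left(4 - 8 - 56 + 28\right)\right) 483 = \left(190 - 32\right) 483 = 158 \cdot 483 = 76314$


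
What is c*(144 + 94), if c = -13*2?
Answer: -6188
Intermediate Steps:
c = -26
c*(144 + 94) = -26*(144 + 94) = -26*238 = -6188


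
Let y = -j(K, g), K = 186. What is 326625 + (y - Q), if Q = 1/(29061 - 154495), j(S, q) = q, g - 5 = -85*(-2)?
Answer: 40947929301/125434 ≈ 3.2645e+5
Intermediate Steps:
g = 175 (g = 5 - 85*(-2) = 5 + 170 = 175)
Q = -1/125434 (Q = 1/(-125434) = -1/125434 ≈ -7.9723e-6)
y = -175 (y = -1*175 = -175)
326625 + (y - Q) = 326625 + (-175 - 1*(-1/125434)) = 326625 + (-175 + 1/125434) = 326625 - 21950949/125434 = 40947929301/125434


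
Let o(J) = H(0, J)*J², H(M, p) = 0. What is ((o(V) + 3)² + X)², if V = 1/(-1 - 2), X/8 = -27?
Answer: 42849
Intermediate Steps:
X = -216 (X = 8*(-27) = -216)
V = -⅓ (V = 1/(-3) = -⅓ ≈ -0.33333)
o(J) = 0 (o(J) = 0*J² = 0)
((o(V) + 3)² + X)² = ((0 + 3)² - 216)² = (3² - 216)² = (9 - 216)² = (-207)² = 42849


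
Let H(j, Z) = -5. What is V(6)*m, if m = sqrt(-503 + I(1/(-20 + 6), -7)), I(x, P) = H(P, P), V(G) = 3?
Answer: 6*I*sqrt(127) ≈ 67.617*I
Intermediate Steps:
I(x, P) = -5
m = 2*I*sqrt(127) (m = sqrt(-503 - 5) = sqrt(-508) = 2*I*sqrt(127) ≈ 22.539*I)
V(6)*m = 3*(2*I*sqrt(127)) = 6*I*sqrt(127)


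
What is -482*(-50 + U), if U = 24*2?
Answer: 964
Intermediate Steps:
U = 48
-482*(-50 + U) = -482*(-50 + 48) = -482*(-2) = 964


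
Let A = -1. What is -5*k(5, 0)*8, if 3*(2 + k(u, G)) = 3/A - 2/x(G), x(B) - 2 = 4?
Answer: 1120/9 ≈ 124.44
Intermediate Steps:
x(B) = 6 (x(B) = 2 + 4 = 6)
k(u, G) = -28/9 (k(u, G) = -2 + (3/(-1) - 2/6)/3 = -2 + (3*(-1) - 2*⅙)/3 = -2 + (-3 - ⅓)/3 = -2 + (⅓)*(-10/3) = -2 - 10/9 = -28/9)
-5*k(5, 0)*8 = -5*(-28/9)*8 = (140/9)*8 = 1120/9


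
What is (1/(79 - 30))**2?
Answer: 1/2401 ≈ 0.00041649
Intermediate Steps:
(1/(79 - 30))**2 = (1/49)**2 = 1/2401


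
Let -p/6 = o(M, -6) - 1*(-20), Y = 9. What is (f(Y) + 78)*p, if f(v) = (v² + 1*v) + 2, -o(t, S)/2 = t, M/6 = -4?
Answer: -69360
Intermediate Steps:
M = -24 (M = 6*(-4) = -24)
o(t, S) = -2*t
f(v) = 2 + v + v² (f(v) = (v² + v) + 2 = (v + v²) + 2 = 2 + v + v²)
p = -408 (p = -6*(-2*(-24) - 1*(-20)) = -6*(48 + 20) = -6*68 = -408)
(f(Y) + 78)*p = ((2 + 9 + 9²) + 78)*(-408) = ((2 + 9 + 81) + 78)*(-408) = (92 + 78)*(-408) = 170*(-408) = -69360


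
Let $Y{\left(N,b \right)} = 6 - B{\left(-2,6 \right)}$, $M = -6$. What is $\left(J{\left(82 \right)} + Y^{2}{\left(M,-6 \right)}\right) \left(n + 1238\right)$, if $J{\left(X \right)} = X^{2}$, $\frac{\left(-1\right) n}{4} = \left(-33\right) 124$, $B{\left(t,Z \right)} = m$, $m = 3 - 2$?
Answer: $118822894$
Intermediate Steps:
$m = 1$
$B{\left(t,Z \right)} = 1$
$Y{\left(N,b \right)} = 5$ ($Y{\left(N,b \right)} = 6 - 1 = 5$)
$n = 16368$ ($n = - 4 \left(\left(-33\right) 124\right) = \left(-4\right) \left(-4092\right) = 16368$)
$\left(J{\left(82 \right)} + Y^{2}{\left(M,-6 \right)}\right) \left(n + 1238\right) = \left(82^{2} + 5^{2}\right) \left(16368 + 1238\right) = \left(6724 + 25\right) 17606 = 6749 \cdot 17606 = 118822894$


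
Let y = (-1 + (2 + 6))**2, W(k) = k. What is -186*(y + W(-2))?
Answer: -8742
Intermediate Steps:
y = 49 (y = (-1 + 8)**2 = 7**2 = 49)
-186*(y + W(-2)) = -186*(49 - 2) = -186*47 = -8742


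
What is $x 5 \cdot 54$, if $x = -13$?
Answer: $-3510$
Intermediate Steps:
$x 5 \cdot 54 = \left(-13\right) 5 \cdot 54 = \left(-65\right) 54 = -3510$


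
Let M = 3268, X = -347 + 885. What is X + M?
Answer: 3806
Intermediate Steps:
X = 538
X + M = 538 + 3268 = 3806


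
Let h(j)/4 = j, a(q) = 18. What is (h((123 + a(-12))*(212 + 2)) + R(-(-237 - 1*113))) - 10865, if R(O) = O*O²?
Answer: 42984831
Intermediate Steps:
h(j) = 4*j
R(O) = O³
(h((123 + a(-12))*(212 + 2)) + R(-(-237 - 1*113))) - 10865 = (4*((123 + 18)*(212 + 2)) + (-(-237 - 1*113))³) - 10865 = (4*(141*214) + (-(-237 - 113))³) - 10865 = (4*30174 + (-1*(-350))³) - 10865 = (120696 + 350³) - 10865 = (120696 + 42875000) - 10865 = 42995696 - 10865 = 42984831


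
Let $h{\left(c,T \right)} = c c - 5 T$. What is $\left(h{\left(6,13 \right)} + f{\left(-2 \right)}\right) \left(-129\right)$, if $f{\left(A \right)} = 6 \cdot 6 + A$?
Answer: $-645$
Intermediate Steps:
$f{\left(A \right)} = 36 + A$
$h{\left(c,T \right)} = c^{2} - 5 T$
$\left(h{\left(6,13 \right)} + f{\left(-2 \right)}\right) \left(-129\right) = \left(\left(6^{2} - 65\right) + \left(36 - 2\right)\right) \left(-129\right) = \left(\left(36 - 65\right) + 34\right) \left(-129\right) = \left(-29 + 34\right) \left(-129\right) = 5 \left(-129\right) = -645$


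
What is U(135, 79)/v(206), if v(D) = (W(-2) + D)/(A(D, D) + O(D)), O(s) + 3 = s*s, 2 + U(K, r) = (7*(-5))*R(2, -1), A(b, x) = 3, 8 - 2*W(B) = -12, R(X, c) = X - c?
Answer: -1135163/54 ≈ -21022.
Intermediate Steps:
W(B) = 10 (W(B) = 4 - ½*(-12) = 4 + 6 = 10)
U(K, r) = -107 (U(K, r) = -2 + (7*(-5))*(2 - 1*(-1)) = -2 - 35*(2 + 1) = -2 - 35*3 = -2 - 105 = -107)
O(s) = -3 + s² (O(s) = -3 + s*s = -3 + s²)
v(D) = (10 + D)/D² (v(D) = (10 + D)/(3 + (-3 + D²)) = (10 + D)/(D²) = (10 + D)/D²)
U(135, 79)/v(206) = -107*42436/(10 + 206) = -107/((1/42436)*216) = -107/54/10609 = -107*10609/54 = -1135163/54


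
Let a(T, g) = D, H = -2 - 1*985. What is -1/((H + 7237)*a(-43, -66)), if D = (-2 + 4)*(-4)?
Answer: 1/50000 ≈ 2.0000e-5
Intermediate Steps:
H = -987 (H = -2 - 985 = -987)
D = -8 (D = 2*(-4) = -8)
a(T, g) = -8
-1/((H + 7237)*a(-43, -66)) = -1/((-987 + 7237)*(-8)) = -(-1)/(6250*8) = -1*(-1/50000) = 1/50000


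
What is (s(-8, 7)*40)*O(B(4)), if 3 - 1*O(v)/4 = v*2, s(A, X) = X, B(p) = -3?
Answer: 10080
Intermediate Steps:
O(v) = 12 - 8*v (O(v) = 12 - 4*v*2 = 12 - 8*v)
(s(-8, 7)*40)*O(B(4)) = (7*40)*(12 - 8*(-3)) = 280*(12 + 24) = 280*36 = 10080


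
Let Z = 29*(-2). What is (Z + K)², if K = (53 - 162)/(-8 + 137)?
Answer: 57623281/16641 ≈ 3462.7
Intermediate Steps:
K = -109/129 ≈ -0.84496
Z = -58
(Z + K)² = (-58 - 109/129)² = (-7591/129)² = 57623281/16641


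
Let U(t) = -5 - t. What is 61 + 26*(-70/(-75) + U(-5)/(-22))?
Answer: 1279/15 ≈ 85.267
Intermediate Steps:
61 + 26*(-70/(-75) + U(-5)/(-22)) = 61 + 26*(-70/(-75) + (-5 - 1*(-5))/(-22)) = 61 + 26*(-70*(-1/75) + (-5 + 5)*(-1/22)) = 61 + 26*(14/15 + 0*(-1/22)) = 61 + 26*(14/15 + 0) = 61 + 26*(14/15) = 61 + 364/15 = 1279/15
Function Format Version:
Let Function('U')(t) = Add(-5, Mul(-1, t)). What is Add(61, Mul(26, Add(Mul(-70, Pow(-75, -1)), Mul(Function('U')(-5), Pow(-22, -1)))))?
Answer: Rational(1279, 15) ≈ 85.267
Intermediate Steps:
Add(61, Mul(26, Add(Mul(-70, Pow(-75, -1)), Mul(Function('U')(-5), Pow(-22, -1))))) = Add(61, Mul(26, Add(Mul(-70, Pow(-75, -1)), Mul(Add(-5, Mul(-1, -5)), Pow(-22, -1))))) = Add(61, Mul(26, Add(Mul(-70, Rational(-1, 75)), Mul(Add(-5, 5), Rational(-1, 22))))) = Add(61, Mul(26, Add(Rational(14, 15), Mul(0, Rational(-1, 22))))) = Add(61, Mul(26, Add(Rational(14, 15), 0))) = Add(61, Mul(26, Rational(14, 15))) = Add(61, Rational(364, 15)) = Rational(1279, 15)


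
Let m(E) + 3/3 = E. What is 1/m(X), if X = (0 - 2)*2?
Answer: -⅕ ≈ -0.20000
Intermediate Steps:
X = -4 (X = -2*2 = -4)
m(E) = -1 + E
1/m(X) = 1/(-1 - 4) = 1/(-5) = -⅕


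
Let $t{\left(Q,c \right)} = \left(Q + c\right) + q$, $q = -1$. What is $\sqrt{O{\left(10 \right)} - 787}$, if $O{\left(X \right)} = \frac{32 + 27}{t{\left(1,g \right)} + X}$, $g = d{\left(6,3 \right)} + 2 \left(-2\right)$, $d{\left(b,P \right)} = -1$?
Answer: $\frac{2 i \sqrt{4845}}{5} \approx 27.842 i$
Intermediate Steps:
$g = -5$ ($g = -1 + 2 \left(-2\right) = -1 - 4 = -5$)
$t{\left(Q,c \right)} = -1 + Q + c$ ($t{\left(Q,c \right)} = \left(Q + c\right) - 1 = -1 + Q + c$)
$O{\left(X \right)} = \frac{59}{-5 + X}$ ($O{\left(X \right)} = \frac{32 + 27}{\left(-1 + 1 - 5\right) + X} = \frac{59}{-5 + X}$)
$\sqrt{O{\left(10 \right)} - 787} = \sqrt{\frac{59}{-5 + 10} - 787} = \sqrt{\frac{59}{5} - 787} = \sqrt{- \frac{3876}{5}} = \frac{2 i \sqrt{4845}}{5}$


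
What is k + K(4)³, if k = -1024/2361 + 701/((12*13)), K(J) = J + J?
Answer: 63357703/122772 ≈ 516.06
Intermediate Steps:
K(J) = 2*J
k = 498439/122772 (k = -1024*1/2361 + 701/156 = -1024/2361 + 701*(1/156) = -1024/2361 + 701/156 = 498439/122772 ≈ 4.0599)
k + K(4)³ = 498439/122772 + (2*4)³ = 498439/122772 + 8³ = 498439/122772 + 512 = 63357703/122772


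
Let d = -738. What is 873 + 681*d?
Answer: -501705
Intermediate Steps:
873 + 681*d = 873 + 681*(-738) = 873 - 502578 = -501705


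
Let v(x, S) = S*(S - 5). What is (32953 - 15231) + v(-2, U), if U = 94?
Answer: 26088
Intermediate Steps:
v(x, S) = S*(-5 + S)
(32953 - 15231) + v(-2, U) = (32953 - 15231) + 94*(-5 + 94) = 17722 + 94*89 = 17722 + 8366 = 26088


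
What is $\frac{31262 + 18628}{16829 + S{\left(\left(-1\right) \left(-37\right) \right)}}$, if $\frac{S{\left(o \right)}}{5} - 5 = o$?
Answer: $\frac{49890}{17039} \approx 2.928$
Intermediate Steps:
$S{\left(o \right)} = 25 + 5 o$
$\frac{31262 + 18628}{16829 + S{\left(\left(-1\right) \left(-37\right) \right)}} = \frac{31262 + 18628}{16829 + \left(25 + 5 \left(\left(-1\right) \left(-37\right)\right)\right)} = \frac{49890}{16829 + \left(25 + 5 \cdot 37\right)} = \frac{49890}{16829 + \left(25 + 185\right)} = \frac{49890}{16829 + 210} = \frac{49890}{17039}$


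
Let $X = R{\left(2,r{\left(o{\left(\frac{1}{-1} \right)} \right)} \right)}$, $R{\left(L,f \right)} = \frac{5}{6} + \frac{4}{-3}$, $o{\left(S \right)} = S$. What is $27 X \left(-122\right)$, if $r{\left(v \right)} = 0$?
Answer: $1647$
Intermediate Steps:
$R{\left(L,f \right)} = - \frac{1}{2}$ ($R{\left(L,f \right)} = 5 \cdot \frac{1}{6} + 4 \left(- \frac{1}{3}\right) = \frac{5}{6} - \frac{4}{3} = - \frac{1}{2}$)
$X = - \frac{1}{2} \approx -0.5$
$27 X \left(-122\right) = 27 \left(- \frac{1}{2}\right) \left(-122\right) = \left(- \frac{27}{2}\right) \left(-122\right) = 1647$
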